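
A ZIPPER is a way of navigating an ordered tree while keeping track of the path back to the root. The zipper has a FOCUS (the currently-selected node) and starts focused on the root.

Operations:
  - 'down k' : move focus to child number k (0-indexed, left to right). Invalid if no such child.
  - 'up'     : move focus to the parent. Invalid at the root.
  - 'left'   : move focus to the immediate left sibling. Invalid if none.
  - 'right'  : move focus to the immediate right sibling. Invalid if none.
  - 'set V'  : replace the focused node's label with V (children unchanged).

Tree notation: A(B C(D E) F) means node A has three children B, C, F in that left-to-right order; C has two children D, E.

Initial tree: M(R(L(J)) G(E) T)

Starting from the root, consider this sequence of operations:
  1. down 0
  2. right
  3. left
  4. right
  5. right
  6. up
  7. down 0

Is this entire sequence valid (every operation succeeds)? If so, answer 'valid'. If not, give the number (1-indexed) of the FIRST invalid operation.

Step 1 (down 0): focus=R path=0 depth=1 children=['L'] left=[] right=['G', 'T'] parent=M
Step 2 (right): focus=G path=1 depth=1 children=['E'] left=['R'] right=['T'] parent=M
Step 3 (left): focus=R path=0 depth=1 children=['L'] left=[] right=['G', 'T'] parent=M
Step 4 (right): focus=G path=1 depth=1 children=['E'] left=['R'] right=['T'] parent=M
Step 5 (right): focus=T path=2 depth=1 children=[] left=['R', 'G'] right=[] parent=M
Step 6 (up): focus=M path=root depth=0 children=['R', 'G', 'T'] (at root)
Step 7 (down 0): focus=R path=0 depth=1 children=['L'] left=[] right=['G', 'T'] parent=M

Answer: valid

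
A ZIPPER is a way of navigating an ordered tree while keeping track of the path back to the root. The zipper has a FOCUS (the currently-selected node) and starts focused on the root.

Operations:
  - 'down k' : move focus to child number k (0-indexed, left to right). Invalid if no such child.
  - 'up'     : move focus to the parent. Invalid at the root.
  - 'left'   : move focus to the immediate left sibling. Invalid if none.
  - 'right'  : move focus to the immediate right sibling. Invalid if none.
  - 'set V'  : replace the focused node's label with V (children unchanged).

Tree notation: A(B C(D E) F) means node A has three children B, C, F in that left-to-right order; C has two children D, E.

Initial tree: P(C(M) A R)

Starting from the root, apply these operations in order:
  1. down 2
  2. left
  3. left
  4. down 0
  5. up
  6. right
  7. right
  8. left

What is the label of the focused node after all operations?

Step 1 (down 2): focus=R path=2 depth=1 children=[] left=['C', 'A'] right=[] parent=P
Step 2 (left): focus=A path=1 depth=1 children=[] left=['C'] right=['R'] parent=P
Step 3 (left): focus=C path=0 depth=1 children=['M'] left=[] right=['A', 'R'] parent=P
Step 4 (down 0): focus=M path=0/0 depth=2 children=[] left=[] right=[] parent=C
Step 5 (up): focus=C path=0 depth=1 children=['M'] left=[] right=['A', 'R'] parent=P
Step 6 (right): focus=A path=1 depth=1 children=[] left=['C'] right=['R'] parent=P
Step 7 (right): focus=R path=2 depth=1 children=[] left=['C', 'A'] right=[] parent=P
Step 8 (left): focus=A path=1 depth=1 children=[] left=['C'] right=['R'] parent=P

Answer: A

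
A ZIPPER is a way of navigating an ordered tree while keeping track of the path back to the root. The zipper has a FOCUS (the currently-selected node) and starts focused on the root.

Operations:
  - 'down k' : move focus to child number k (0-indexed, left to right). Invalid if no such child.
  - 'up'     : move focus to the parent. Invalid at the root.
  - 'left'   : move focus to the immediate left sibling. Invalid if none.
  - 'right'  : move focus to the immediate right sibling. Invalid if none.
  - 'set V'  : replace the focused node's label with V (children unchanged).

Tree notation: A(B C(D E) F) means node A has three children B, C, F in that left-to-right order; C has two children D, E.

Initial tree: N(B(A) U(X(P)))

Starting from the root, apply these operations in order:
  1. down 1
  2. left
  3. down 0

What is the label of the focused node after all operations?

Step 1 (down 1): focus=U path=1 depth=1 children=['X'] left=['B'] right=[] parent=N
Step 2 (left): focus=B path=0 depth=1 children=['A'] left=[] right=['U'] parent=N
Step 3 (down 0): focus=A path=0/0 depth=2 children=[] left=[] right=[] parent=B

Answer: A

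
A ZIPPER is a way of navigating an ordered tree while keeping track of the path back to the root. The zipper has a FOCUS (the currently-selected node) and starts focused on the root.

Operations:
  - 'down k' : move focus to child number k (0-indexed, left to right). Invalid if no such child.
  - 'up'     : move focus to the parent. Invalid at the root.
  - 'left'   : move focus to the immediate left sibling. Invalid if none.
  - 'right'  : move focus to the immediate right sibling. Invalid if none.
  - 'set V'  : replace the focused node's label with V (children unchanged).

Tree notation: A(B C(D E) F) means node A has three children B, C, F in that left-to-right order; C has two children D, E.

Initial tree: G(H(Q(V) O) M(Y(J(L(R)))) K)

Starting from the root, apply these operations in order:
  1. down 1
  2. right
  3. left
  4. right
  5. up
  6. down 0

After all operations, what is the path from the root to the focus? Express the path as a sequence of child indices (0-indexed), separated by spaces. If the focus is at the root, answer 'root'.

Answer: 0

Derivation:
Step 1 (down 1): focus=M path=1 depth=1 children=['Y'] left=['H'] right=['K'] parent=G
Step 2 (right): focus=K path=2 depth=1 children=[] left=['H', 'M'] right=[] parent=G
Step 3 (left): focus=M path=1 depth=1 children=['Y'] left=['H'] right=['K'] parent=G
Step 4 (right): focus=K path=2 depth=1 children=[] left=['H', 'M'] right=[] parent=G
Step 5 (up): focus=G path=root depth=0 children=['H', 'M', 'K'] (at root)
Step 6 (down 0): focus=H path=0 depth=1 children=['Q', 'O'] left=[] right=['M', 'K'] parent=G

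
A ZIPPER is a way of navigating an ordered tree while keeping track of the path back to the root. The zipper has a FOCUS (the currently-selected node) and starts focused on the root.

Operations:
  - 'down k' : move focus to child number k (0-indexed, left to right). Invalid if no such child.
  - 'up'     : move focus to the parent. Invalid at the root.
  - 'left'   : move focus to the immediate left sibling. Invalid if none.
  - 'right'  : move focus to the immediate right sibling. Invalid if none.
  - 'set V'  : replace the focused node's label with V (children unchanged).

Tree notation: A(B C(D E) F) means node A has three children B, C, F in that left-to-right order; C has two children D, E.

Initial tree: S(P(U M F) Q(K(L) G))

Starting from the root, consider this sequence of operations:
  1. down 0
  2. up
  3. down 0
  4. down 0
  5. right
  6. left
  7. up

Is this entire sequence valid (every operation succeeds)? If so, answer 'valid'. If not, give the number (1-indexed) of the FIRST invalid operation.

Answer: valid

Derivation:
Step 1 (down 0): focus=P path=0 depth=1 children=['U', 'M', 'F'] left=[] right=['Q'] parent=S
Step 2 (up): focus=S path=root depth=0 children=['P', 'Q'] (at root)
Step 3 (down 0): focus=P path=0 depth=1 children=['U', 'M', 'F'] left=[] right=['Q'] parent=S
Step 4 (down 0): focus=U path=0/0 depth=2 children=[] left=[] right=['M', 'F'] parent=P
Step 5 (right): focus=M path=0/1 depth=2 children=[] left=['U'] right=['F'] parent=P
Step 6 (left): focus=U path=0/0 depth=2 children=[] left=[] right=['M', 'F'] parent=P
Step 7 (up): focus=P path=0 depth=1 children=['U', 'M', 'F'] left=[] right=['Q'] parent=S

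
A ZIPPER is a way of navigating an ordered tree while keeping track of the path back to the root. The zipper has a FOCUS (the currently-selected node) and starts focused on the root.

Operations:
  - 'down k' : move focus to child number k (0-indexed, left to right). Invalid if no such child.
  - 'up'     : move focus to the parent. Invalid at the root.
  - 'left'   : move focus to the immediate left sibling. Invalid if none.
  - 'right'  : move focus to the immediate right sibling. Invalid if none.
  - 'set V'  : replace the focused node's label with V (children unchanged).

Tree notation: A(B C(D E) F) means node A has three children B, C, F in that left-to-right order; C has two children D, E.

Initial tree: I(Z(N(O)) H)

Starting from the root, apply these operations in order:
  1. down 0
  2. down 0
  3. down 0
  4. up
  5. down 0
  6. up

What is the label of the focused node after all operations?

Answer: N

Derivation:
Step 1 (down 0): focus=Z path=0 depth=1 children=['N'] left=[] right=['H'] parent=I
Step 2 (down 0): focus=N path=0/0 depth=2 children=['O'] left=[] right=[] parent=Z
Step 3 (down 0): focus=O path=0/0/0 depth=3 children=[] left=[] right=[] parent=N
Step 4 (up): focus=N path=0/0 depth=2 children=['O'] left=[] right=[] parent=Z
Step 5 (down 0): focus=O path=0/0/0 depth=3 children=[] left=[] right=[] parent=N
Step 6 (up): focus=N path=0/0 depth=2 children=['O'] left=[] right=[] parent=Z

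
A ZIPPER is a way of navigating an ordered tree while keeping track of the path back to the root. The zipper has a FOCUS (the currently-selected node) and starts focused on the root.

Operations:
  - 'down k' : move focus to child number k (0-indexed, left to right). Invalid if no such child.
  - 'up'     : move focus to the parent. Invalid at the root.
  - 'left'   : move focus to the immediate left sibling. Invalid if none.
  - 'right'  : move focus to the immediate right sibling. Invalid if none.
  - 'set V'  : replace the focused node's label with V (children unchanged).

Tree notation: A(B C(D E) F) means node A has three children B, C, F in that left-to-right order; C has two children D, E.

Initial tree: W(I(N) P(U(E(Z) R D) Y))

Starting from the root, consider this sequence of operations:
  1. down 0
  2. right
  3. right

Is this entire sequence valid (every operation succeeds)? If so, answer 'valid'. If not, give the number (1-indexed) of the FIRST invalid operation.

Step 1 (down 0): focus=I path=0 depth=1 children=['N'] left=[] right=['P'] parent=W
Step 2 (right): focus=P path=1 depth=1 children=['U', 'Y'] left=['I'] right=[] parent=W
Step 3 (right): INVALID

Answer: 3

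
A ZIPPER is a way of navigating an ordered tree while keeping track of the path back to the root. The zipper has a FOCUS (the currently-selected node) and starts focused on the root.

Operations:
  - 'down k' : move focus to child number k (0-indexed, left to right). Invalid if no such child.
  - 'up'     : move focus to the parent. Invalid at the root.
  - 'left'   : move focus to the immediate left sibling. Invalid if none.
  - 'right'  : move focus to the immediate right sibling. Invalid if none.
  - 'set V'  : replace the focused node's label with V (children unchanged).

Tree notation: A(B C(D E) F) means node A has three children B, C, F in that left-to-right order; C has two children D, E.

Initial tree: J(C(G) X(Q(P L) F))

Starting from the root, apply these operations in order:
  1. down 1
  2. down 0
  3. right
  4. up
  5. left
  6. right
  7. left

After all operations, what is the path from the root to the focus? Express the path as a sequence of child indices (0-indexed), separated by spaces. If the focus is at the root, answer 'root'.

Answer: 0

Derivation:
Step 1 (down 1): focus=X path=1 depth=1 children=['Q', 'F'] left=['C'] right=[] parent=J
Step 2 (down 0): focus=Q path=1/0 depth=2 children=['P', 'L'] left=[] right=['F'] parent=X
Step 3 (right): focus=F path=1/1 depth=2 children=[] left=['Q'] right=[] parent=X
Step 4 (up): focus=X path=1 depth=1 children=['Q', 'F'] left=['C'] right=[] parent=J
Step 5 (left): focus=C path=0 depth=1 children=['G'] left=[] right=['X'] parent=J
Step 6 (right): focus=X path=1 depth=1 children=['Q', 'F'] left=['C'] right=[] parent=J
Step 7 (left): focus=C path=0 depth=1 children=['G'] left=[] right=['X'] parent=J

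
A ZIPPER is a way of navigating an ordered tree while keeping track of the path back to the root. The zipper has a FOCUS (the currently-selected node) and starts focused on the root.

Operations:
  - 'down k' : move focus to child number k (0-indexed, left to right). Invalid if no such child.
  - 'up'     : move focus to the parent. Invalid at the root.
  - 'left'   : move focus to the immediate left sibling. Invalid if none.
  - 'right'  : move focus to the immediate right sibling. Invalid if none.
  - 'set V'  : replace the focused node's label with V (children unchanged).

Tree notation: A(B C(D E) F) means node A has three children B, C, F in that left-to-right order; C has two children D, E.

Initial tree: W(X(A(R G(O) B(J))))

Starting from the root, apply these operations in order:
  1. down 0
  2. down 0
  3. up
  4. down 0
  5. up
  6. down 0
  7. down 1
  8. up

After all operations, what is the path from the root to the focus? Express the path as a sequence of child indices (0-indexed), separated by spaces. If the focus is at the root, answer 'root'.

Answer: 0 0

Derivation:
Step 1 (down 0): focus=X path=0 depth=1 children=['A'] left=[] right=[] parent=W
Step 2 (down 0): focus=A path=0/0 depth=2 children=['R', 'G', 'B'] left=[] right=[] parent=X
Step 3 (up): focus=X path=0 depth=1 children=['A'] left=[] right=[] parent=W
Step 4 (down 0): focus=A path=0/0 depth=2 children=['R', 'G', 'B'] left=[] right=[] parent=X
Step 5 (up): focus=X path=0 depth=1 children=['A'] left=[] right=[] parent=W
Step 6 (down 0): focus=A path=0/0 depth=2 children=['R', 'G', 'B'] left=[] right=[] parent=X
Step 7 (down 1): focus=G path=0/0/1 depth=3 children=['O'] left=['R'] right=['B'] parent=A
Step 8 (up): focus=A path=0/0 depth=2 children=['R', 'G', 'B'] left=[] right=[] parent=X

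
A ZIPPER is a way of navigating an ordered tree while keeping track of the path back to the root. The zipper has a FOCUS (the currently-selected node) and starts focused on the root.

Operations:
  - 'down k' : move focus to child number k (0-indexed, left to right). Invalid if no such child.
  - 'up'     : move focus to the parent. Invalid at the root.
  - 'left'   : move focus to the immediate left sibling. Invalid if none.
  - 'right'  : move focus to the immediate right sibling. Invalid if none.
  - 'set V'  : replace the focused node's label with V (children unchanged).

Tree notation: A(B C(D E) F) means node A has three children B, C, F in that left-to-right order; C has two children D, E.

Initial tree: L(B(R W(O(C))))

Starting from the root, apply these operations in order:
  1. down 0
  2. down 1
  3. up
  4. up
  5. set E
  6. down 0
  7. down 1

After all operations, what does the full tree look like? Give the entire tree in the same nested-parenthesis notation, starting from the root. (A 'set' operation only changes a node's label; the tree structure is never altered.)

Answer: E(B(R W(O(C))))

Derivation:
Step 1 (down 0): focus=B path=0 depth=1 children=['R', 'W'] left=[] right=[] parent=L
Step 2 (down 1): focus=W path=0/1 depth=2 children=['O'] left=['R'] right=[] parent=B
Step 3 (up): focus=B path=0 depth=1 children=['R', 'W'] left=[] right=[] parent=L
Step 4 (up): focus=L path=root depth=0 children=['B'] (at root)
Step 5 (set E): focus=E path=root depth=0 children=['B'] (at root)
Step 6 (down 0): focus=B path=0 depth=1 children=['R', 'W'] left=[] right=[] parent=E
Step 7 (down 1): focus=W path=0/1 depth=2 children=['O'] left=['R'] right=[] parent=B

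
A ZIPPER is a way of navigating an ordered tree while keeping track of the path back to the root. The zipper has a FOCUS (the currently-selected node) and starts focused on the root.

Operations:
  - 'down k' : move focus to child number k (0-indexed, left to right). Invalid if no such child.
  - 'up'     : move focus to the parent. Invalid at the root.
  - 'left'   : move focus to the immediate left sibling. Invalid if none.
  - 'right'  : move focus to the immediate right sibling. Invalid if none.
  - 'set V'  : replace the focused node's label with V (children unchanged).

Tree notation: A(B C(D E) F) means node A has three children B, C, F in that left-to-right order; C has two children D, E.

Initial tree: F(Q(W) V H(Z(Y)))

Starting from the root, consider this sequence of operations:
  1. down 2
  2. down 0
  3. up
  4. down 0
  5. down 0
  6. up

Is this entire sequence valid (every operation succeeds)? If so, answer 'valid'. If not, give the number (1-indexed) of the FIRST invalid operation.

Step 1 (down 2): focus=H path=2 depth=1 children=['Z'] left=['Q', 'V'] right=[] parent=F
Step 2 (down 0): focus=Z path=2/0 depth=2 children=['Y'] left=[] right=[] parent=H
Step 3 (up): focus=H path=2 depth=1 children=['Z'] left=['Q', 'V'] right=[] parent=F
Step 4 (down 0): focus=Z path=2/0 depth=2 children=['Y'] left=[] right=[] parent=H
Step 5 (down 0): focus=Y path=2/0/0 depth=3 children=[] left=[] right=[] parent=Z
Step 6 (up): focus=Z path=2/0 depth=2 children=['Y'] left=[] right=[] parent=H

Answer: valid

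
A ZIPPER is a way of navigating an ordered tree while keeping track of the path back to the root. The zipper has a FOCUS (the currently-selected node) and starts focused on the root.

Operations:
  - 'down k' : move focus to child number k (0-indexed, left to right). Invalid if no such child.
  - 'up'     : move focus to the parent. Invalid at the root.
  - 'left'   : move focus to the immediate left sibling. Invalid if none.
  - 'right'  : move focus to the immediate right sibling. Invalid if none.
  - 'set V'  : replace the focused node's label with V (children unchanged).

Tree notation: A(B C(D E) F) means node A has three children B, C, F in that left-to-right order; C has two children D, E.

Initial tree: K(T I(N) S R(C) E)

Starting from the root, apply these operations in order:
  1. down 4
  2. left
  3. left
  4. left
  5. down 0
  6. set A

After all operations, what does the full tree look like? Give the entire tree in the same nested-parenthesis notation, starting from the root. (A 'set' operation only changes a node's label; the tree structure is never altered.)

Step 1 (down 4): focus=E path=4 depth=1 children=[] left=['T', 'I', 'S', 'R'] right=[] parent=K
Step 2 (left): focus=R path=3 depth=1 children=['C'] left=['T', 'I', 'S'] right=['E'] parent=K
Step 3 (left): focus=S path=2 depth=1 children=[] left=['T', 'I'] right=['R', 'E'] parent=K
Step 4 (left): focus=I path=1 depth=1 children=['N'] left=['T'] right=['S', 'R', 'E'] parent=K
Step 5 (down 0): focus=N path=1/0 depth=2 children=[] left=[] right=[] parent=I
Step 6 (set A): focus=A path=1/0 depth=2 children=[] left=[] right=[] parent=I

Answer: K(T I(A) S R(C) E)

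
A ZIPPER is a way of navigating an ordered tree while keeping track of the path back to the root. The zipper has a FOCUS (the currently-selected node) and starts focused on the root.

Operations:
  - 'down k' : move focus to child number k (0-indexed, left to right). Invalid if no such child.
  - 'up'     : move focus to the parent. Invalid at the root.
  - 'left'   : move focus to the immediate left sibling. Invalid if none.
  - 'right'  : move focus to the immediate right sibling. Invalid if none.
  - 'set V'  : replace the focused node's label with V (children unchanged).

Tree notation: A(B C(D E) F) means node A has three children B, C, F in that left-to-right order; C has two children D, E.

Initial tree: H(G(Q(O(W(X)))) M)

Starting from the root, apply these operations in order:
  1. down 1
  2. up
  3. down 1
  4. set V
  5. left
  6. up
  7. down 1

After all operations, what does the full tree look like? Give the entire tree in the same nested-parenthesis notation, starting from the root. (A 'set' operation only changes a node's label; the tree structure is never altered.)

Step 1 (down 1): focus=M path=1 depth=1 children=[] left=['G'] right=[] parent=H
Step 2 (up): focus=H path=root depth=0 children=['G', 'M'] (at root)
Step 3 (down 1): focus=M path=1 depth=1 children=[] left=['G'] right=[] parent=H
Step 4 (set V): focus=V path=1 depth=1 children=[] left=['G'] right=[] parent=H
Step 5 (left): focus=G path=0 depth=1 children=['Q'] left=[] right=['V'] parent=H
Step 6 (up): focus=H path=root depth=0 children=['G', 'V'] (at root)
Step 7 (down 1): focus=V path=1 depth=1 children=[] left=['G'] right=[] parent=H

Answer: H(G(Q(O(W(X)))) V)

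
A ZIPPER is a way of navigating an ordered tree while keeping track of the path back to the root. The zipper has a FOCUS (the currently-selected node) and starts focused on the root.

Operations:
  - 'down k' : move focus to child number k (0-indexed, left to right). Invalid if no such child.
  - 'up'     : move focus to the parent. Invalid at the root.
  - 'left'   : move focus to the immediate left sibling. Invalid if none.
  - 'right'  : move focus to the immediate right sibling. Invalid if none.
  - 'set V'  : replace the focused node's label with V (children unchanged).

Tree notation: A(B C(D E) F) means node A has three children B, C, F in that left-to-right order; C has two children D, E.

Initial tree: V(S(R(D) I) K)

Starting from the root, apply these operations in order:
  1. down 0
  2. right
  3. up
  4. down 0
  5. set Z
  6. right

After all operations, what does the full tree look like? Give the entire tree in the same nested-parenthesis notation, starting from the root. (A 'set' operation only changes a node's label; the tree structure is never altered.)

Answer: V(Z(R(D) I) K)

Derivation:
Step 1 (down 0): focus=S path=0 depth=1 children=['R', 'I'] left=[] right=['K'] parent=V
Step 2 (right): focus=K path=1 depth=1 children=[] left=['S'] right=[] parent=V
Step 3 (up): focus=V path=root depth=0 children=['S', 'K'] (at root)
Step 4 (down 0): focus=S path=0 depth=1 children=['R', 'I'] left=[] right=['K'] parent=V
Step 5 (set Z): focus=Z path=0 depth=1 children=['R', 'I'] left=[] right=['K'] parent=V
Step 6 (right): focus=K path=1 depth=1 children=[] left=['Z'] right=[] parent=V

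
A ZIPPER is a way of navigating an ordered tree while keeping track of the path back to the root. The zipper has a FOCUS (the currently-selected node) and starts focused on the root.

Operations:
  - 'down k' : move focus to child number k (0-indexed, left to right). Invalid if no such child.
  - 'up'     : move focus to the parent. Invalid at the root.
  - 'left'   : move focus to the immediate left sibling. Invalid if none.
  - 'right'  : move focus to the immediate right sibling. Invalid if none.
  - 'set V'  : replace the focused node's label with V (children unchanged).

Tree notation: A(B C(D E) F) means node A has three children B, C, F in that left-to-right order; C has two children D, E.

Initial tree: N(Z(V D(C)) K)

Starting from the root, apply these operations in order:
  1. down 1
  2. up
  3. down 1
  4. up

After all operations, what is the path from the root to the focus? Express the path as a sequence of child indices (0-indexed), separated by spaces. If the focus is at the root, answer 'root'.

Answer: root

Derivation:
Step 1 (down 1): focus=K path=1 depth=1 children=[] left=['Z'] right=[] parent=N
Step 2 (up): focus=N path=root depth=0 children=['Z', 'K'] (at root)
Step 3 (down 1): focus=K path=1 depth=1 children=[] left=['Z'] right=[] parent=N
Step 4 (up): focus=N path=root depth=0 children=['Z', 'K'] (at root)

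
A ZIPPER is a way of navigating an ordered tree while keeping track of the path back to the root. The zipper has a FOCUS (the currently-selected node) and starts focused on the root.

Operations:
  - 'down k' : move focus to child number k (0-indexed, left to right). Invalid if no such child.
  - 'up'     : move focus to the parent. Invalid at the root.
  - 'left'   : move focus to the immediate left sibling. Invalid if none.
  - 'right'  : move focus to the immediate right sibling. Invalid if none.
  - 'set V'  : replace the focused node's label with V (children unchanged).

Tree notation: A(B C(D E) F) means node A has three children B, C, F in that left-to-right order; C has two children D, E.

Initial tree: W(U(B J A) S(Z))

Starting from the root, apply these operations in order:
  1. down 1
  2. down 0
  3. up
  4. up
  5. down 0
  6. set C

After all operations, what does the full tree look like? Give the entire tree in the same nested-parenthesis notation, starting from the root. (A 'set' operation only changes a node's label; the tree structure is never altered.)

Answer: W(C(B J A) S(Z))

Derivation:
Step 1 (down 1): focus=S path=1 depth=1 children=['Z'] left=['U'] right=[] parent=W
Step 2 (down 0): focus=Z path=1/0 depth=2 children=[] left=[] right=[] parent=S
Step 3 (up): focus=S path=1 depth=1 children=['Z'] left=['U'] right=[] parent=W
Step 4 (up): focus=W path=root depth=0 children=['U', 'S'] (at root)
Step 5 (down 0): focus=U path=0 depth=1 children=['B', 'J', 'A'] left=[] right=['S'] parent=W
Step 6 (set C): focus=C path=0 depth=1 children=['B', 'J', 'A'] left=[] right=['S'] parent=W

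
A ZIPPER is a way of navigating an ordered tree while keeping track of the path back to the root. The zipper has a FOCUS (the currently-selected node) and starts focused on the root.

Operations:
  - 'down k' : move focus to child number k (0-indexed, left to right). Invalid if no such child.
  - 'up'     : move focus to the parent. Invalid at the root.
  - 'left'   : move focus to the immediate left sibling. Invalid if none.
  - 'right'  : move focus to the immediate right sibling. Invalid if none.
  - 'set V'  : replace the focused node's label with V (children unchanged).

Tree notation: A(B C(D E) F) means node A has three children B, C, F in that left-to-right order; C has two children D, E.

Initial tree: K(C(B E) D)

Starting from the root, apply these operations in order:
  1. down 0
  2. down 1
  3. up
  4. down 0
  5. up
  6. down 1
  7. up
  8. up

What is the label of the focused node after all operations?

Step 1 (down 0): focus=C path=0 depth=1 children=['B', 'E'] left=[] right=['D'] parent=K
Step 2 (down 1): focus=E path=0/1 depth=2 children=[] left=['B'] right=[] parent=C
Step 3 (up): focus=C path=0 depth=1 children=['B', 'E'] left=[] right=['D'] parent=K
Step 4 (down 0): focus=B path=0/0 depth=2 children=[] left=[] right=['E'] parent=C
Step 5 (up): focus=C path=0 depth=1 children=['B', 'E'] left=[] right=['D'] parent=K
Step 6 (down 1): focus=E path=0/1 depth=2 children=[] left=['B'] right=[] parent=C
Step 7 (up): focus=C path=0 depth=1 children=['B', 'E'] left=[] right=['D'] parent=K
Step 8 (up): focus=K path=root depth=0 children=['C', 'D'] (at root)

Answer: K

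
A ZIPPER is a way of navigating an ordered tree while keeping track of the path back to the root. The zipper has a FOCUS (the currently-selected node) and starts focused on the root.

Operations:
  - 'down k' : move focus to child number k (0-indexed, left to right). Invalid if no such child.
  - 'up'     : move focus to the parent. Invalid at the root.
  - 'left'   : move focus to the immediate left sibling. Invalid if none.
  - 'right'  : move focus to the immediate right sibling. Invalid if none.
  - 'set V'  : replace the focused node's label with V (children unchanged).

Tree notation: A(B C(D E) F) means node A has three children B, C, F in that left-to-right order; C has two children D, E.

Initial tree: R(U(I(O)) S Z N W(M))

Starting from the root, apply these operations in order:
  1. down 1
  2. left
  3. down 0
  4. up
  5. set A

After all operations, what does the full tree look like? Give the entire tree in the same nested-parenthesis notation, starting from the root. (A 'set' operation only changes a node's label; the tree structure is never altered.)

Answer: R(A(I(O)) S Z N W(M))

Derivation:
Step 1 (down 1): focus=S path=1 depth=1 children=[] left=['U'] right=['Z', 'N', 'W'] parent=R
Step 2 (left): focus=U path=0 depth=1 children=['I'] left=[] right=['S', 'Z', 'N', 'W'] parent=R
Step 3 (down 0): focus=I path=0/0 depth=2 children=['O'] left=[] right=[] parent=U
Step 4 (up): focus=U path=0 depth=1 children=['I'] left=[] right=['S', 'Z', 'N', 'W'] parent=R
Step 5 (set A): focus=A path=0 depth=1 children=['I'] left=[] right=['S', 'Z', 'N', 'W'] parent=R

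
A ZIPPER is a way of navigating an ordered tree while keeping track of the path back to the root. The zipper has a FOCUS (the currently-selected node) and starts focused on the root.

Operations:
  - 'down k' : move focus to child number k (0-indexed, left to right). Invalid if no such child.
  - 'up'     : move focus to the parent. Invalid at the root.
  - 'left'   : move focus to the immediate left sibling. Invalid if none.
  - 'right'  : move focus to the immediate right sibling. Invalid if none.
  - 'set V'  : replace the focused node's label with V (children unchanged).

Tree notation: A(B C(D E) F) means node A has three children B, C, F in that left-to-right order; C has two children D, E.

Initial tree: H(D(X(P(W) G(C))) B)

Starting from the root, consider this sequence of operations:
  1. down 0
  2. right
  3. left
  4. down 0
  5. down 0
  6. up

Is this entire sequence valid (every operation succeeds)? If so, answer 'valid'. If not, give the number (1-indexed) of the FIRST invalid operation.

Step 1 (down 0): focus=D path=0 depth=1 children=['X'] left=[] right=['B'] parent=H
Step 2 (right): focus=B path=1 depth=1 children=[] left=['D'] right=[] parent=H
Step 3 (left): focus=D path=0 depth=1 children=['X'] left=[] right=['B'] parent=H
Step 4 (down 0): focus=X path=0/0 depth=2 children=['P', 'G'] left=[] right=[] parent=D
Step 5 (down 0): focus=P path=0/0/0 depth=3 children=['W'] left=[] right=['G'] parent=X
Step 6 (up): focus=X path=0/0 depth=2 children=['P', 'G'] left=[] right=[] parent=D

Answer: valid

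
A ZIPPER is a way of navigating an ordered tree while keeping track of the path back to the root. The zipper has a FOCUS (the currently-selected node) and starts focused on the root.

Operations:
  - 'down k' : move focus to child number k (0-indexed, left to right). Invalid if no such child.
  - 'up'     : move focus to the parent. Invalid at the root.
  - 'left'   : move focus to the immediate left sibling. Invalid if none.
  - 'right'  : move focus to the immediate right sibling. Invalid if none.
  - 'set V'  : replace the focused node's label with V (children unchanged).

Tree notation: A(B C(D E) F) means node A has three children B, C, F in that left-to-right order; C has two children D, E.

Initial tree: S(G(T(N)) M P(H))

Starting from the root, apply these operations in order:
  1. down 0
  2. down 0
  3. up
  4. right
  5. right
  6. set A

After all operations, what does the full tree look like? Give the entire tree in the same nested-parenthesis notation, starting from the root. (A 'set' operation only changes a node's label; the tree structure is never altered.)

Step 1 (down 0): focus=G path=0 depth=1 children=['T'] left=[] right=['M', 'P'] parent=S
Step 2 (down 0): focus=T path=0/0 depth=2 children=['N'] left=[] right=[] parent=G
Step 3 (up): focus=G path=0 depth=1 children=['T'] left=[] right=['M', 'P'] parent=S
Step 4 (right): focus=M path=1 depth=1 children=[] left=['G'] right=['P'] parent=S
Step 5 (right): focus=P path=2 depth=1 children=['H'] left=['G', 'M'] right=[] parent=S
Step 6 (set A): focus=A path=2 depth=1 children=['H'] left=['G', 'M'] right=[] parent=S

Answer: S(G(T(N)) M A(H))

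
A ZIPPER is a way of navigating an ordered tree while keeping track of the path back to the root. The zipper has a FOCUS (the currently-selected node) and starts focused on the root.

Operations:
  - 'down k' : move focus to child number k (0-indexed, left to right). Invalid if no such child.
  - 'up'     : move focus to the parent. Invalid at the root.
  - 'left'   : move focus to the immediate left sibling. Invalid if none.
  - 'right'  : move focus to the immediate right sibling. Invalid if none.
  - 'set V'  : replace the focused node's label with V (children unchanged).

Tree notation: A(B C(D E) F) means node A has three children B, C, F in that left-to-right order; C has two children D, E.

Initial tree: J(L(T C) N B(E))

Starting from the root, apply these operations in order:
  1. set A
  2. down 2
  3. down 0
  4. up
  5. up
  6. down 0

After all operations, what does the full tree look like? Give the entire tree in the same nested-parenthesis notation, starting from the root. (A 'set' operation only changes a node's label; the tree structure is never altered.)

Answer: A(L(T C) N B(E))

Derivation:
Step 1 (set A): focus=A path=root depth=0 children=['L', 'N', 'B'] (at root)
Step 2 (down 2): focus=B path=2 depth=1 children=['E'] left=['L', 'N'] right=[] parent=A
Step 3 (down 0): focus=E path=2/0 depth=2 children=[] left=[] right=[] parent=B
Step 4 (up): focus=B path=2 depth=1 children=['E'] left=['L', 'N'] right=[] parent=A
Step 5 (up): focus=A path=root depth=0 children=['L', 'N', 'B'] (at root)
Step 6 (down 0): focus=L path=0 depth=1 children=['T', 'C'] left=[] right=['N', 'B'] parent=A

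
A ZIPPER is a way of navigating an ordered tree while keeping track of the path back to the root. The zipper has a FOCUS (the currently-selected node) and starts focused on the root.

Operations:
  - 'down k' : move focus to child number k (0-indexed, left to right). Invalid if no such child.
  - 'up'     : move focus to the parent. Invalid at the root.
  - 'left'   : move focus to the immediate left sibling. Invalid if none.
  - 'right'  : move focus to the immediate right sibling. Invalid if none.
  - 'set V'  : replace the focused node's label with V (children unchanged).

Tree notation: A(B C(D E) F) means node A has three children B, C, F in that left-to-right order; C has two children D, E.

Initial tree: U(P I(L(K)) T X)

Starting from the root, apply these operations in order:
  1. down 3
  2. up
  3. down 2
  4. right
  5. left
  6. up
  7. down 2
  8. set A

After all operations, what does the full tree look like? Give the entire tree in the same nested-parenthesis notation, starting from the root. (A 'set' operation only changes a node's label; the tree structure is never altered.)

Answer: U(P I(L(K)) A X)

Derivation:
Step 1 (down 3): focus=X path=3 depth=1 children=[] left=['P', 'I', 'T'] right=[] parent=U
Step 2 (up): focus=U path=root depth=0 children=['P', 'I', 'T', 'X'] (at root)
Step 3 (down 2): focus=T path=2 depth=1 children=[] left=['P', 'I'] right=['X'] parent=U
Step 4 (right): focus=X path=3 depth=1 children=[] left=['P', 'I', 'T'] right=[] parent=U
Step 5 (left): focus=T path=2 depth=1 children=[] left=['P', 'I'] right=['X'] parent=U
Step 6 (up): focus=U path=root depth=0 children=['P', 'I', 'T', 'X'] (at root)
Step 7 (down 2): focus=T path=2 depth=1 children=[] left=['P', 'I'] right=['X'] parent=U
Step 8 (set A): focus=A path=2 depth=1 children=[] left=['P', 'I'] right=['X'] parent=U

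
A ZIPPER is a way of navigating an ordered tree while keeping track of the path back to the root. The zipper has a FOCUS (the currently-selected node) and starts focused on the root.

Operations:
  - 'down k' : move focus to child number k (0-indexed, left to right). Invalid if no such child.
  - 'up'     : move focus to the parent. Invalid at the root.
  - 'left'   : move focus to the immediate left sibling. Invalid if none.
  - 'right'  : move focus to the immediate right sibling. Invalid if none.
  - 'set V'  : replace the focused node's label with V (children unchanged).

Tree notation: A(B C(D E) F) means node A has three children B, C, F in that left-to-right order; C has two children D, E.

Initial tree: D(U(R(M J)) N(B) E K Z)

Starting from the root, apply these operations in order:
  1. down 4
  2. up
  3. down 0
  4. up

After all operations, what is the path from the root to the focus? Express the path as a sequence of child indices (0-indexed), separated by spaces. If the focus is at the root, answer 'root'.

Answer: root

Derivation:
Step 1 (down 4): focus=Z path=4 depth=1 children=[] left=['U', 'N', 'E', 'K'] right=[] parent=D
Step 2 (up): focus=D path=root depth=0 children=['U', 'N', 'E', 'K', 'Z'] (at root)
Step 3 (down 0): focus=U path=0 depth=1 children=['R'] left=[] right=['N', 'E', 'K', 'Z'] parent=D
Step 4 (up): focus=D path=root depth=0 children=['U', 'N', 'E', 'K', 'Z'] (at root)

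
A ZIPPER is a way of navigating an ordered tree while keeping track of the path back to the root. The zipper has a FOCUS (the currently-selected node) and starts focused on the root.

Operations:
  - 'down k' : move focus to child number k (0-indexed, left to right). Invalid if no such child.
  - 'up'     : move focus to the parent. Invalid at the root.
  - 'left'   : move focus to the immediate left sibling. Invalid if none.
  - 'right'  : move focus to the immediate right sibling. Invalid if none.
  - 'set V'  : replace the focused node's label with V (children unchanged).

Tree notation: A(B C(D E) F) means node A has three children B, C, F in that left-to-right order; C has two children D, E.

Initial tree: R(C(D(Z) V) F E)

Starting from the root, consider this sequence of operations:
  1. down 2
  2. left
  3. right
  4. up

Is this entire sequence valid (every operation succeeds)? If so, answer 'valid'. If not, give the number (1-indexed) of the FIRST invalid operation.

Answer: valid

Derivation:
Step 1 (down 2): focus=E path=2 depth=1 children=[] left=['C', 'F'] right=[] parent=R
Step 2 (left): focus=F path=1 depth=1 children=[] left=['C'] right=['E'] parent=R
Step 3 (right): focus=E path=2 depth=1 children=[] left=['C', 'F'] right=[] parent=R
Step 4 (up): focus=R path=root depth=0 children=['C', 'F', 'E'] (at root)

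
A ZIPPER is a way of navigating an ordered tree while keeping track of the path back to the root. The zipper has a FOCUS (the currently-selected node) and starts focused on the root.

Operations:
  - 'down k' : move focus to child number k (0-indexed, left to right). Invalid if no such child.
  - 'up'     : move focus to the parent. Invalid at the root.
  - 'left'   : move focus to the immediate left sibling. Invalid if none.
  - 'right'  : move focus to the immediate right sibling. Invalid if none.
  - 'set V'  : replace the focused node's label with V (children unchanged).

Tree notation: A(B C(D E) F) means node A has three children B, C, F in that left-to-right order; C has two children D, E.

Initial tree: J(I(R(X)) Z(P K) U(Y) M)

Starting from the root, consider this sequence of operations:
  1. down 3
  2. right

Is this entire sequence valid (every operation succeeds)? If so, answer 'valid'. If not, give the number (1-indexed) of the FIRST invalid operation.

Step 1 (down 3): focus=M path=3 depth=1 children=[] left=['I', 'Z', 'U'] right=[] parent=J
Step 2 (right): INVALID

Answer: 2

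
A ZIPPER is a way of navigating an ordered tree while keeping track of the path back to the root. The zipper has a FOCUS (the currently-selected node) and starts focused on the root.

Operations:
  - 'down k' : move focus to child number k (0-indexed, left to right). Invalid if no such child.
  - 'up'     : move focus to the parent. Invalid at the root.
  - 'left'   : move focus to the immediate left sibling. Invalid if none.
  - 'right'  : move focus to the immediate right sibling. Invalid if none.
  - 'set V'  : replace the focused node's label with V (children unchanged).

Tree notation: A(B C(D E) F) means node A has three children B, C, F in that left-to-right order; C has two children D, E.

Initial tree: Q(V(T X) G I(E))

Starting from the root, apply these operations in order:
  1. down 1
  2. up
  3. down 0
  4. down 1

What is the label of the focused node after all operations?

Step 1 (down 1): focus=G path=1 depth=1 children=[] left=['V'] right=['I'] parent=Q
Step 2 (up): focus=Q path=root depth=0 children=['V', 'G', 'I'] (at root)
Step 3 (down 0): focus=V path=0 depth=1 children=['T', 'X'] left=[] right=['G', 'I'] parent=Q
Step 4 (down 1): focus=X path=0/1 depth=2 children=[] left=['T'] right=[] parent=V

Answer: X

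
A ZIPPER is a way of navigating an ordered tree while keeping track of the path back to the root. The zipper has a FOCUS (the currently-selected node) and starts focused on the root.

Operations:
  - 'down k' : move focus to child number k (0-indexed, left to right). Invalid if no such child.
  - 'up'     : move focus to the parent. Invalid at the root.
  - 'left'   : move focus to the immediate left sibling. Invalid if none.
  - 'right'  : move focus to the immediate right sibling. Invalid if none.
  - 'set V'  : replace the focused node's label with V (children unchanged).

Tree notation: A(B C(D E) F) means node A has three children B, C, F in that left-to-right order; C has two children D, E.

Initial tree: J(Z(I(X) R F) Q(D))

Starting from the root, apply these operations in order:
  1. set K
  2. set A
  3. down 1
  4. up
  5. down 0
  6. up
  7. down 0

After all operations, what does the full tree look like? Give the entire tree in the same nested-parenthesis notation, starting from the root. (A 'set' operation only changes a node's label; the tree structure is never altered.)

Answer: A(Z(I(X) R F) Q(D))

Derivation:
Step 1 (set K): focus=K path=root depth=0 children=['Z', 'Q'] (at root)
Step 2 (set A): focus=A path=root depth=0 children=['Z', 'Q'] (at root)
Step 3 (down 1): focus=Q path=1 depth=1 children=['D'] left=['Z'] right=[] parent=A
Step 4 (up): focus=A path=root depth=0 children=['Z', 'Q'] (at root)
Step 5 (down 0): focus=Z path=0 depth=1 children=['I', 'R', 'F'] left=[] right=['Q'] parent=A
Step 6 (up): focus=A path=root depth=0 children=['Z', 'Q'] (at root)
Step 7 (down 0): focus=Z path=0 depth=1 children=['I', 'R', 'F'] left=[] right=['Q'] parent=A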